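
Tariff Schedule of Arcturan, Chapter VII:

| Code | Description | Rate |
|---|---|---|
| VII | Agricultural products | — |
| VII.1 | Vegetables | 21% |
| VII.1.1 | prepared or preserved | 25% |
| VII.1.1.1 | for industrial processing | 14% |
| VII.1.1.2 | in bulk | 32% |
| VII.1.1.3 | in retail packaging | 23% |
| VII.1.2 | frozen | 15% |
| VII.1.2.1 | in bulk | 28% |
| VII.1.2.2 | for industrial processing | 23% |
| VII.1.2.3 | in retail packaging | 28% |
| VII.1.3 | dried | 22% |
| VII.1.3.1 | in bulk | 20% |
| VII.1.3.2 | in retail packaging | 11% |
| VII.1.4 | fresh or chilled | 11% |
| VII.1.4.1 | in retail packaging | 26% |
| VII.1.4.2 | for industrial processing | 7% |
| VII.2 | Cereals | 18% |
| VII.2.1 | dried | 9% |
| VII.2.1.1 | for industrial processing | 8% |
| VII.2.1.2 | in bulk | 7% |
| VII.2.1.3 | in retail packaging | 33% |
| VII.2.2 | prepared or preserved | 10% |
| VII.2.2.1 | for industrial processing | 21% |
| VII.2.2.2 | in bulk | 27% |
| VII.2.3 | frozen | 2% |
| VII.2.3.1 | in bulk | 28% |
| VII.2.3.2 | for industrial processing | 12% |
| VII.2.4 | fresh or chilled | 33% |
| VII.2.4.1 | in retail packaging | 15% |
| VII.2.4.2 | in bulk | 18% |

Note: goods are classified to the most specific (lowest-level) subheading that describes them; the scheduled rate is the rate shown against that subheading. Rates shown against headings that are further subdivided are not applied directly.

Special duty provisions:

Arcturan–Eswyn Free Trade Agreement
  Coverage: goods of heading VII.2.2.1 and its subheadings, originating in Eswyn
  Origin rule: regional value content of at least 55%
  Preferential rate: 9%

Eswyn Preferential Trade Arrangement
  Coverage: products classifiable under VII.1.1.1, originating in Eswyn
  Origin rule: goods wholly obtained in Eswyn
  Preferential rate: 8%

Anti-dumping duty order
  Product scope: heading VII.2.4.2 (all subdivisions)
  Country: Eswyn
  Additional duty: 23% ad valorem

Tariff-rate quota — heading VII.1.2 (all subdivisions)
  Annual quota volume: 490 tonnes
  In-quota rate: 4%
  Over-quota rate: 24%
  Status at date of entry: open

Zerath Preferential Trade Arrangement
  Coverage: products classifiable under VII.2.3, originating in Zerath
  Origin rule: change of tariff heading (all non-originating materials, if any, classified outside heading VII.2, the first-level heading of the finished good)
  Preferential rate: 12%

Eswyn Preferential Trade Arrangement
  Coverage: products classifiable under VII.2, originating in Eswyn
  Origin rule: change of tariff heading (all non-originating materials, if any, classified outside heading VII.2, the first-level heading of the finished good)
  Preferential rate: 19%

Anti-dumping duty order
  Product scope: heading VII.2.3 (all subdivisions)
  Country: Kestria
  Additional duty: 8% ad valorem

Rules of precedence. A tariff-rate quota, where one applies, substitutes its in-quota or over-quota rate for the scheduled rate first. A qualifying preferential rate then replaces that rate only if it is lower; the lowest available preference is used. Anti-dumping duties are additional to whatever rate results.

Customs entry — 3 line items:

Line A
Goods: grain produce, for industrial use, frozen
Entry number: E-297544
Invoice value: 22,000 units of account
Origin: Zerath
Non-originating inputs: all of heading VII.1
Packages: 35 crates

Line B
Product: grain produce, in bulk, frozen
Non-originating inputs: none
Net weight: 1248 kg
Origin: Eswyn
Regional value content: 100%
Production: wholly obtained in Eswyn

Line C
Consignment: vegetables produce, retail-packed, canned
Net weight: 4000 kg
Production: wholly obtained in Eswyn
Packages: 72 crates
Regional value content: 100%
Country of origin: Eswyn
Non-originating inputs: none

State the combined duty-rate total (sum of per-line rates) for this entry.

54%

Line A: grain → VII.2; frozen → VII.2.3; for industrial use → VII.2.3.2. Scheduled 12%. Zerath agreement on VII.2.3: CTH met → 12% available; preference 12% not lower than 12% → no reduction. → 12%.
Line B: grain → VII.2; frozen → VII.2.3; in bulk → VII.2.3.1. Scheduled 28%. Eswyn agreement on VII.2.2.1: VII.2.3.1 not covered; Eswyn agreement on VII.1.1.1: VII.2.3.1 not covered; Eswyn agreement on VII.2: CTH met → 19% available; preferential 19%. → 19%.
Line C: vegetables → VII.1; canned → VII.1.1; retail-packed → VII.1.1.3. Scheduled 23%. Eswyn agreement on VII.2.2.1: VII.1.1.3 not covered; Eswyn agreement on VII.1.1.1: VII.1.1.3 not covered; Eswyn agreement on VII.2: VII.1.1.3 not covered. → 23%.
Sum: 12% + 19% + 23% = 54%.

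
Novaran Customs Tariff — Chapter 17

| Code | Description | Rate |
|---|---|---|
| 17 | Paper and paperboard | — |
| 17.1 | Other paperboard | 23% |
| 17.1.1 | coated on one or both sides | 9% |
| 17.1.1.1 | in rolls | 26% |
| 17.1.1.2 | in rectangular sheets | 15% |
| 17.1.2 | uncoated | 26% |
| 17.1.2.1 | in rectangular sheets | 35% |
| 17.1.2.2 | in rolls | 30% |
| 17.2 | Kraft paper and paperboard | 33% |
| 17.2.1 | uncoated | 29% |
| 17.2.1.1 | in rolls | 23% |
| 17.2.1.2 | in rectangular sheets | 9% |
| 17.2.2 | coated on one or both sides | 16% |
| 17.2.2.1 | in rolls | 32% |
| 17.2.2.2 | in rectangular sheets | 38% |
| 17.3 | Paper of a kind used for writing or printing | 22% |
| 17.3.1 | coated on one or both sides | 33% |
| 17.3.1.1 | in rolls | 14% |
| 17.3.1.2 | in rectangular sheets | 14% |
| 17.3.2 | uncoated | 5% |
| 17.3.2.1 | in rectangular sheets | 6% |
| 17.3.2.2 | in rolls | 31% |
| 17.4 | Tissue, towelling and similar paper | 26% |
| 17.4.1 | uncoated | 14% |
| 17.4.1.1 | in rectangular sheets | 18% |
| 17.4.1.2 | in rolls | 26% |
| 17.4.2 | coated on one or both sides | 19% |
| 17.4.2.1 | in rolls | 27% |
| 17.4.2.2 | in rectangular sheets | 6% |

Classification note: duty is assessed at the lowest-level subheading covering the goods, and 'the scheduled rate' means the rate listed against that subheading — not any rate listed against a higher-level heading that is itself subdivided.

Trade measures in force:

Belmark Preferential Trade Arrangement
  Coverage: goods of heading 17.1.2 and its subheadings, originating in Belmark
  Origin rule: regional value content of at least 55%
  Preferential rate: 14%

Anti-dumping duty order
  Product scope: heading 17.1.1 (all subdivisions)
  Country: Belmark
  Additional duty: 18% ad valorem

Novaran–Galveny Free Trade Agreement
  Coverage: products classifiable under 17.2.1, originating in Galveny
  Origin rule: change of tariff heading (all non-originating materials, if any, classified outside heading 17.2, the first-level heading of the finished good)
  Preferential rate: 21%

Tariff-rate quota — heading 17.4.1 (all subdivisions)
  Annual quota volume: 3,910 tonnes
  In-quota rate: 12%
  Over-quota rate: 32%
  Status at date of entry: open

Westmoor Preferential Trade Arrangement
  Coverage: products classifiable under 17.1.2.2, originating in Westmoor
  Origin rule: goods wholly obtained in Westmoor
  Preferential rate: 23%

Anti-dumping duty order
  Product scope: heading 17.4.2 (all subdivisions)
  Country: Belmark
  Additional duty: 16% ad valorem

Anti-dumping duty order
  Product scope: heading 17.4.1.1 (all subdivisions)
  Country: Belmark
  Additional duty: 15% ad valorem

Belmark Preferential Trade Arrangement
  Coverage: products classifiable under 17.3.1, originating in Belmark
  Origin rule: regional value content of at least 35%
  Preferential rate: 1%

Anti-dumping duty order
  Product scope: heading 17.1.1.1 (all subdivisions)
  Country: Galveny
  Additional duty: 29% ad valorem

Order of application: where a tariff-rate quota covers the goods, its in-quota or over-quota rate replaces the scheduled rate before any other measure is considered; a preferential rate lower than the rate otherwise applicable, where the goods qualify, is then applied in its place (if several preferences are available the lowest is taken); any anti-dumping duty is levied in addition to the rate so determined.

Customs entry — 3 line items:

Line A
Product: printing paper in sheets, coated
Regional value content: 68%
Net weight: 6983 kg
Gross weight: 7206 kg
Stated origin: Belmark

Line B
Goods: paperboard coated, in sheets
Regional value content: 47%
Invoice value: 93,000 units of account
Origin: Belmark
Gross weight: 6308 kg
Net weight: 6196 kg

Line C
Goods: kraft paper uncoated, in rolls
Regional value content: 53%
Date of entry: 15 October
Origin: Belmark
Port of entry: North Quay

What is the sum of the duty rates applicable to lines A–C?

57%

Line A: printing paper → 17.3; coated → 17.3.1; in sheets → 17.3.1.2. Scheduled 14%. Belmark agreement on 17.1.2: 17.3.1.2 not covered; Belmark agreement on 17.3.1: RVC ≥ 35% → 1% available; preferential 1%. → 1%.
Line B: paperboard → 17.1; coated → 17.1.1; in sheets → 17.1.1.2. Scheduled 15%. Belmark agreement on 17.1.2: 17.1.1.2 not covered; Belmark agreement on 17.3.1: 17.1.1.2 not covered; anti-dumping (Belmark, 17.1.1): +18%; total 15% + 18% = 33%. → 33%.
Line C: kraft paper → 17.2; uncoated → 17.2.1; in rolls → 17.2.1.1. Scheduled 23%. Belmark agreement on 17.1.2: 17.2.1.1 not covered; Belmark agreement on 17.3.1: 17.2.1.1 not covered. → 23%.
Sum: 1% + 33% + 23% = 57%.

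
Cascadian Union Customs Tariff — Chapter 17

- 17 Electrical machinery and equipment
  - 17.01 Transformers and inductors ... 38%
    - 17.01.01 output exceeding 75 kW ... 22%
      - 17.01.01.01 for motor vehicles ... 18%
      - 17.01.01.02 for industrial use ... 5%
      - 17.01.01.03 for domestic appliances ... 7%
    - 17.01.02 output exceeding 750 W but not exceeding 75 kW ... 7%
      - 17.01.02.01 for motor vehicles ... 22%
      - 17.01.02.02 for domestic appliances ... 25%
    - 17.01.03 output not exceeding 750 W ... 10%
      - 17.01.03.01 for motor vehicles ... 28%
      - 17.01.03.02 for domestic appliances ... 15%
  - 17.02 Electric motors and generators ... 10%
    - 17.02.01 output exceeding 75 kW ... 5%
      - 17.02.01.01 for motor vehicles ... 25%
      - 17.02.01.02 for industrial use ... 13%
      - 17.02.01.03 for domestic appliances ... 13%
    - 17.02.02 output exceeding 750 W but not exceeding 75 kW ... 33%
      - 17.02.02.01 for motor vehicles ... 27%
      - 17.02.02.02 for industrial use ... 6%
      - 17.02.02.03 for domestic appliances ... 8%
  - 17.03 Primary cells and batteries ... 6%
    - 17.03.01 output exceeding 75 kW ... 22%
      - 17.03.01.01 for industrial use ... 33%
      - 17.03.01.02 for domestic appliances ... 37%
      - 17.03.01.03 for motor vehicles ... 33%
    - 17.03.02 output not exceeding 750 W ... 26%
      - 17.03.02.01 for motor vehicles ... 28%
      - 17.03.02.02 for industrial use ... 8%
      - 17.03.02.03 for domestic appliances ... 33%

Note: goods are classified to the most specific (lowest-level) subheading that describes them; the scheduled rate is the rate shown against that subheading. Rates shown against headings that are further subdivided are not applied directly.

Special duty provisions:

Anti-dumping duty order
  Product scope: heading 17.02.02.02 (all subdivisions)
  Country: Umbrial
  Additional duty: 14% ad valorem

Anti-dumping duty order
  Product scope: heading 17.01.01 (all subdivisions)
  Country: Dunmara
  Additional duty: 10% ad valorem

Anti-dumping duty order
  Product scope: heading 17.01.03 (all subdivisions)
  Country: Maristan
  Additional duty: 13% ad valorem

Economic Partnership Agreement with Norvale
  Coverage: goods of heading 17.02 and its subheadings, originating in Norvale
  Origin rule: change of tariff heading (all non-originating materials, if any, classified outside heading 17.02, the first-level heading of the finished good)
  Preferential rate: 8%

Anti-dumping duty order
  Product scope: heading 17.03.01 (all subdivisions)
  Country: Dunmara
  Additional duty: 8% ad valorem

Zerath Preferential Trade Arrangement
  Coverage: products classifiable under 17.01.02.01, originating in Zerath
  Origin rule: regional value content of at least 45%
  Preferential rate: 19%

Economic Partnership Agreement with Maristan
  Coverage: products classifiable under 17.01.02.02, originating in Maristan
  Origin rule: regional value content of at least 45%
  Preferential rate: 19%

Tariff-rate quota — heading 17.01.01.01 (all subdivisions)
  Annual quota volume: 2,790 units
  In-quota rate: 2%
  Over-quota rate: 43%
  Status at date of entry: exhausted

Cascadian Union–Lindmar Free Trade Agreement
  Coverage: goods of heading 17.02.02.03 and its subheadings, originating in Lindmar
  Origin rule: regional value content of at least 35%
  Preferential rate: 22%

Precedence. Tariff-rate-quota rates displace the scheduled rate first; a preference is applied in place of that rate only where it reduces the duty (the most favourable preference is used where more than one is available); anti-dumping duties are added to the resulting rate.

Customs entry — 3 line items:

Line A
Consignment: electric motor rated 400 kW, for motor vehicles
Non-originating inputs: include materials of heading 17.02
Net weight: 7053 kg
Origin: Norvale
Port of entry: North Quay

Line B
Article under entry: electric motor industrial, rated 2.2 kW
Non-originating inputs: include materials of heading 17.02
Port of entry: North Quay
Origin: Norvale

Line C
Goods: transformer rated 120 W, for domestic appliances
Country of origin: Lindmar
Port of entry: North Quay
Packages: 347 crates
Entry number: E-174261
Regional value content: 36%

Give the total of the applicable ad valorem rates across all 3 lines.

Line A: electric motor → 17.02; rated 400 kW → 17.02.01; for motor vehicles → 17.02.01.01. Scheduled 25%. Norvale agreement on 17.02: CTH not met. → 25%.
Line B: electric motor → 17.02; rated 2.2 kW → 17.02.02; industrial → 17.02.02.02. Scheduled 6%. Norvale agreement on 17.02: CTH not met. → 6%.
Line C: transformer → 17.01; rated 120 W → 17.01.03; for domestic appliances → 17.01.03.02. Scheduled 15%. Lindmar agreement on 17.02.02.03: 17.01.03.02 not covered. → 15%.
Sum: 25% + 6% + 15% = 46%.

46%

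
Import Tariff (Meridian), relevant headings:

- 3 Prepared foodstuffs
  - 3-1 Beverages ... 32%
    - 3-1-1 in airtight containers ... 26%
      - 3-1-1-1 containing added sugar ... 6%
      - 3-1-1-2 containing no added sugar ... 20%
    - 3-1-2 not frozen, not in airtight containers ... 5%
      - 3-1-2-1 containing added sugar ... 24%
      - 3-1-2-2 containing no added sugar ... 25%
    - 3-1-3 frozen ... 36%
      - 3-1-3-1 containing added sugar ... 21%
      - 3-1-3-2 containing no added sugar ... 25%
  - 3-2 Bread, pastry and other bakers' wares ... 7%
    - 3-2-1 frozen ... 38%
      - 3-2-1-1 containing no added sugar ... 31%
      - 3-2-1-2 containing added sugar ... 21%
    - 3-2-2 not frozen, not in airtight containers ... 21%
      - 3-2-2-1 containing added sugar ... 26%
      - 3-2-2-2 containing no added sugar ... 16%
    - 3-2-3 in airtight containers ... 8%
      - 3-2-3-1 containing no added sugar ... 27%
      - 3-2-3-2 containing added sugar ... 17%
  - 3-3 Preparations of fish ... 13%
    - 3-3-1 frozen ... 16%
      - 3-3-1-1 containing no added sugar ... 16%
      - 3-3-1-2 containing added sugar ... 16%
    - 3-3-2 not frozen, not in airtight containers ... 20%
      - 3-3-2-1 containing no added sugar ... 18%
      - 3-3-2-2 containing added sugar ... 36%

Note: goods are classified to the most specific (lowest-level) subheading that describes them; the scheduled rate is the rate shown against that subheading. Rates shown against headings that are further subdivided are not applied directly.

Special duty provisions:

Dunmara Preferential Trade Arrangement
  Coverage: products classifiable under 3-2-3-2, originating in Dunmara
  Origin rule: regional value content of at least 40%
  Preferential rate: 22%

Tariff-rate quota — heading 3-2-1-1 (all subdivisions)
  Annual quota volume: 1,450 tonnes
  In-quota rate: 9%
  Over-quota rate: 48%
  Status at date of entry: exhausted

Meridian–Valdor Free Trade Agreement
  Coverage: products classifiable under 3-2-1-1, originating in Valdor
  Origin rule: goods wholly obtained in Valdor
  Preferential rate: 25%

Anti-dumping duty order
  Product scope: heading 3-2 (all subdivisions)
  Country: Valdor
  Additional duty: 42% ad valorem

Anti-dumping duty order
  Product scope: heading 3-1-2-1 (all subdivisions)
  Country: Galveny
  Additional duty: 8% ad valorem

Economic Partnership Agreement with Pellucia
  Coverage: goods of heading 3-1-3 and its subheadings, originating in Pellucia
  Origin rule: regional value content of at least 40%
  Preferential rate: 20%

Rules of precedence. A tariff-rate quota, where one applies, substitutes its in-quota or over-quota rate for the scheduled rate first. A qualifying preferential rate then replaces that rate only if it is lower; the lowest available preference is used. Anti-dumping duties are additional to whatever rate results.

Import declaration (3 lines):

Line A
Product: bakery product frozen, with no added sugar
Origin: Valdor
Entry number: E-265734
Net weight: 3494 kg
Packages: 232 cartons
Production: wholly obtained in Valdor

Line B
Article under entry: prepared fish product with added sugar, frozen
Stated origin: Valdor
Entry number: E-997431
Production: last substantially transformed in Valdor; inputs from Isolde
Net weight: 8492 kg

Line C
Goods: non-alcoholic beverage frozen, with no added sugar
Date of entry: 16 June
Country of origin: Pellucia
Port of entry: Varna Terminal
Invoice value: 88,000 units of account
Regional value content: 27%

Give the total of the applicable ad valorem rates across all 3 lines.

Line A: bakery product → 3-2; frozen → 3-2-1; with no added sugar → 3-2-1-1. Scheduled 31%. quota on 3-2-1-1 exhausted → over-quota 48%; Valdor agreement on 3-2-1-1: wholly obtained → 25% available; preferential 25%; anti-dumping (Valdor, 3-2): +42%; total 25% + 42% = 67%. → 67%.
Line B: prepared fish product → 3-3; frozen → 3-3-1; with added sugar → 3-3-1-2. Scheduled 16%. Valdor agreement on 3-2-1-1: 3-3-1-2 not covered. → 16%.
Line C: non-alcoholic beverage → 3-1; frozen → 3-1-3; with no added sugar → 3-1-3-2. Scheduled 25%. Pellucia agreement on 3-1-3: RVC < 40%. → 25%.
Sum: 67% + 16% + 25% = 108%.

108%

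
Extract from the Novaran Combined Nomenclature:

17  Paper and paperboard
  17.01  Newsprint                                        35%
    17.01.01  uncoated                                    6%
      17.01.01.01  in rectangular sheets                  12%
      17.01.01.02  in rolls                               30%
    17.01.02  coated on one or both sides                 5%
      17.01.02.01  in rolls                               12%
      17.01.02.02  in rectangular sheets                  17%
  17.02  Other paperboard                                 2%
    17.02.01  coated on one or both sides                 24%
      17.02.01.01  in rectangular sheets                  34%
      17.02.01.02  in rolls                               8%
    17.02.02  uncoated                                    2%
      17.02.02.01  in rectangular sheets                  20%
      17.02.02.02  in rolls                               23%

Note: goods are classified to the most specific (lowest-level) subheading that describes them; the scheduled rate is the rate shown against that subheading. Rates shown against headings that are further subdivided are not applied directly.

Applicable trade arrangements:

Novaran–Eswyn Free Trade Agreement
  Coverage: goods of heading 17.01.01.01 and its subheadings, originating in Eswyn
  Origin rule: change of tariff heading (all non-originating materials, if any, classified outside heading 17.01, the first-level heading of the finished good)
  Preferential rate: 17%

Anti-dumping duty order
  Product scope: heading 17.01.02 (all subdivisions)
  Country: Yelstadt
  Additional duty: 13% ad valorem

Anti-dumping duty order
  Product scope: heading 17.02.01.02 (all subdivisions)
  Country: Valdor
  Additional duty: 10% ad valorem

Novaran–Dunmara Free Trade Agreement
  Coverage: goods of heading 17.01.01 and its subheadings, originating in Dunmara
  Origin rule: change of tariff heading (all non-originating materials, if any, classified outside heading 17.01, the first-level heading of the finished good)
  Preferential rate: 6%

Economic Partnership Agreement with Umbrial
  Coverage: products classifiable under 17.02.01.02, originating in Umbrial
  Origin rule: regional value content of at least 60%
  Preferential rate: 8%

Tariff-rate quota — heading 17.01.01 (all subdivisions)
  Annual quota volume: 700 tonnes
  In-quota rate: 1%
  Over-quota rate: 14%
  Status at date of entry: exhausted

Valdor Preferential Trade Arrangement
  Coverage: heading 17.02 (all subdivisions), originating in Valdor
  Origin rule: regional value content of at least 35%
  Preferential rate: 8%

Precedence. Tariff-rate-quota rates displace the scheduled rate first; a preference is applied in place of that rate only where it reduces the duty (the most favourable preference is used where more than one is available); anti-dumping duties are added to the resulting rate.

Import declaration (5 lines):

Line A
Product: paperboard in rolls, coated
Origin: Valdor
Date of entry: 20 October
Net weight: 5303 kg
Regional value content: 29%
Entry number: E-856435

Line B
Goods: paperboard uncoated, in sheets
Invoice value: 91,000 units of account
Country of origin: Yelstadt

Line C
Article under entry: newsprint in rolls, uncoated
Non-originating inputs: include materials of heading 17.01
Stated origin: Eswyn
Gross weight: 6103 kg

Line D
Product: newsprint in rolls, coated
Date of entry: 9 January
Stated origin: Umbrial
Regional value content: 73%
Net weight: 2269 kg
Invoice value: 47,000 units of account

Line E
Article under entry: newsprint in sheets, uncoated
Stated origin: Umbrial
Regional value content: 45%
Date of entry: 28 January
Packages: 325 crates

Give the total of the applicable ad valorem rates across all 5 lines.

78%

Line A: paperboard → 17.02; coated → 17.02.01; in rolls → 17.02.01.02. Scheduled 8%. Valdor agreement on 17.02: RVC < 35%; anti-dumping (Valdor, 17.02.01.02): +10%; total 8% + 10% = 18%. → 18%.
Line B: paperboard → 17.02; uncoated → 17.02.02; in sheets → 17.02.02.01. Scheduled 20%. No special measure applies. → 20%.
Line C: newsprint → 17.01; uncoated → 17.01.01; in rolls → 17.01.01.02. Scheduled 30%. quota on 17.01.01 exhausted → over-quota 14%; Eswyn agreement on 17.01.01.01: 17.01.01.02 not covered. → 14%.
Line D: newsprint → 17.01; coated → 17.01.02; in rolls → 17.01.02.01. Scheduled 12%. Umbrial agreement on 17.02.01.02: 17.01.02.01 not covered. → 12%.
Line E: newsprint → 17.01; uncoated → 17.01.01; in sheets → 17.01.01.01. Scheduled 12%. quota on 17.01.01 exhausted → over-quota 14%; Umbrial agreement on 17.02.01.02: 17.01.01.01 not covered. → 14%.
Sum: 18% + 20% + 14% + 12% + 14% = 78%.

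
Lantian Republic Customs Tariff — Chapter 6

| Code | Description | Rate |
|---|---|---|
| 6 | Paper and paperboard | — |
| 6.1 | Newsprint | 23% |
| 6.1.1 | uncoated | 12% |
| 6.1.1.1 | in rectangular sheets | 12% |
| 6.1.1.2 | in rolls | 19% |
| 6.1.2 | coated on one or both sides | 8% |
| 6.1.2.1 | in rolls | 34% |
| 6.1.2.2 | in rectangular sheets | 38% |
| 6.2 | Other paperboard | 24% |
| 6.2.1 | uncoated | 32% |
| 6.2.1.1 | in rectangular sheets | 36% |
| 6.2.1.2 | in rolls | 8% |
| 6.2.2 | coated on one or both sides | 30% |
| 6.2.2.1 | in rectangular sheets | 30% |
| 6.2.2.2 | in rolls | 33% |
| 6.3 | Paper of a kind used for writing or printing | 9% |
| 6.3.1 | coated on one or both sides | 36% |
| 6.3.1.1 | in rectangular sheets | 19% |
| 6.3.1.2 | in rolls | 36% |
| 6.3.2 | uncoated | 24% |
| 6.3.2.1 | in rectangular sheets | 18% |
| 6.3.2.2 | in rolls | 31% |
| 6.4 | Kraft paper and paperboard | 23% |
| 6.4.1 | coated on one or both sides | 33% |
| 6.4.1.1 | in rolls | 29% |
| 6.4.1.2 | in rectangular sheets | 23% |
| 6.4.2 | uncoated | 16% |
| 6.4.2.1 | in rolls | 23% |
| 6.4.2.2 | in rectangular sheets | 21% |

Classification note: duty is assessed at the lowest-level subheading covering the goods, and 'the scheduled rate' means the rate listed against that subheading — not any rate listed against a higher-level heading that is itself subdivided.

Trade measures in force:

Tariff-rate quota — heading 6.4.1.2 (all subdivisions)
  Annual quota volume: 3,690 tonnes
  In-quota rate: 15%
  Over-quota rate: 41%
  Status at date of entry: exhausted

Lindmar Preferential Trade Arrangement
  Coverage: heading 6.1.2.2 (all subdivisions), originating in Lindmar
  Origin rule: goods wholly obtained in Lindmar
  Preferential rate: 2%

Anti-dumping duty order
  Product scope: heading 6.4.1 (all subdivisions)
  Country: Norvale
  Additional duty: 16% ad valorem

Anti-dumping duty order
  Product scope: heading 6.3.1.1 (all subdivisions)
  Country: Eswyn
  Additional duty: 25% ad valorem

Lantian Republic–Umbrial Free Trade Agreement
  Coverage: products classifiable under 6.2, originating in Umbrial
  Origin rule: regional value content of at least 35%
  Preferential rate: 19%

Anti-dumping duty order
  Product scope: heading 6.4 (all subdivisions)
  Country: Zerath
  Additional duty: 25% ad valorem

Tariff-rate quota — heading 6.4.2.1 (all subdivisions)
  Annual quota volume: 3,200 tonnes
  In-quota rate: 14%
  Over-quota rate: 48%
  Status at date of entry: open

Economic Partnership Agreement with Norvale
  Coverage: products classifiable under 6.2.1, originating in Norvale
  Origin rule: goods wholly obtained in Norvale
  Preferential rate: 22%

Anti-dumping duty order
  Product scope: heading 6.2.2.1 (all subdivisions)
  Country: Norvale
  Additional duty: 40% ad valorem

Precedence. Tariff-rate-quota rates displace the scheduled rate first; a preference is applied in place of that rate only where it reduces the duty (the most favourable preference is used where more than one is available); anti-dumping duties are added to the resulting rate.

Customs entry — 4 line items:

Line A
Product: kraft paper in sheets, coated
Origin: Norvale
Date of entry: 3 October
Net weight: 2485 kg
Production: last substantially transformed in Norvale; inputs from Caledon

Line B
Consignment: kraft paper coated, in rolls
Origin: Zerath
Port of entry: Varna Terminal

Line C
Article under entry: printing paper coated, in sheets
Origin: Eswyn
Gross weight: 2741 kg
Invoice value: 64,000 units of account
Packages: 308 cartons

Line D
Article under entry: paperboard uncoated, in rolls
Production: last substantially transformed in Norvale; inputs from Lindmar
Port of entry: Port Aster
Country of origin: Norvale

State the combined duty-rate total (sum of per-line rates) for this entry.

163%

Line A: kraft paper → 6.4; coated → 6.4.1; in sheets → 6.4.1.2. Scheduled 23%. quota on 6.4.1.2 exhausted → over-quota 41%; Norvale agreement on 6.2.1: 6.4.1.2 not covered; anti-dumping (Norvale, 6.4.1): +16%; total 41% + 16% = 57%. → 57%.
Line B: kraft paper → 6.4; coated → 6.4.1; in rolls → 6.4.1.1. Scheduled 29%. anti-dumping (Zerath, 6.4): +25%; total 29% + 25% = 54%. → 54%.
Line C: printing paper → 6.3; coated → 6.3.1; in sheets → 6.3.1.1. Scheduled 19%. anti-dumping (Eswyn, 6.3.1.1): +25%; total 19% + 25% = 44%. → 44%.
Line D: paperboard → 6.2; uncoated → 6.2.1; in rolls → 6.2.1.2. Scheduled 8%. Norvale agreement on 6.2.1: not wholly obtained. → 8%.
Sum: 57% + 54% + 44% + 8% = 163%.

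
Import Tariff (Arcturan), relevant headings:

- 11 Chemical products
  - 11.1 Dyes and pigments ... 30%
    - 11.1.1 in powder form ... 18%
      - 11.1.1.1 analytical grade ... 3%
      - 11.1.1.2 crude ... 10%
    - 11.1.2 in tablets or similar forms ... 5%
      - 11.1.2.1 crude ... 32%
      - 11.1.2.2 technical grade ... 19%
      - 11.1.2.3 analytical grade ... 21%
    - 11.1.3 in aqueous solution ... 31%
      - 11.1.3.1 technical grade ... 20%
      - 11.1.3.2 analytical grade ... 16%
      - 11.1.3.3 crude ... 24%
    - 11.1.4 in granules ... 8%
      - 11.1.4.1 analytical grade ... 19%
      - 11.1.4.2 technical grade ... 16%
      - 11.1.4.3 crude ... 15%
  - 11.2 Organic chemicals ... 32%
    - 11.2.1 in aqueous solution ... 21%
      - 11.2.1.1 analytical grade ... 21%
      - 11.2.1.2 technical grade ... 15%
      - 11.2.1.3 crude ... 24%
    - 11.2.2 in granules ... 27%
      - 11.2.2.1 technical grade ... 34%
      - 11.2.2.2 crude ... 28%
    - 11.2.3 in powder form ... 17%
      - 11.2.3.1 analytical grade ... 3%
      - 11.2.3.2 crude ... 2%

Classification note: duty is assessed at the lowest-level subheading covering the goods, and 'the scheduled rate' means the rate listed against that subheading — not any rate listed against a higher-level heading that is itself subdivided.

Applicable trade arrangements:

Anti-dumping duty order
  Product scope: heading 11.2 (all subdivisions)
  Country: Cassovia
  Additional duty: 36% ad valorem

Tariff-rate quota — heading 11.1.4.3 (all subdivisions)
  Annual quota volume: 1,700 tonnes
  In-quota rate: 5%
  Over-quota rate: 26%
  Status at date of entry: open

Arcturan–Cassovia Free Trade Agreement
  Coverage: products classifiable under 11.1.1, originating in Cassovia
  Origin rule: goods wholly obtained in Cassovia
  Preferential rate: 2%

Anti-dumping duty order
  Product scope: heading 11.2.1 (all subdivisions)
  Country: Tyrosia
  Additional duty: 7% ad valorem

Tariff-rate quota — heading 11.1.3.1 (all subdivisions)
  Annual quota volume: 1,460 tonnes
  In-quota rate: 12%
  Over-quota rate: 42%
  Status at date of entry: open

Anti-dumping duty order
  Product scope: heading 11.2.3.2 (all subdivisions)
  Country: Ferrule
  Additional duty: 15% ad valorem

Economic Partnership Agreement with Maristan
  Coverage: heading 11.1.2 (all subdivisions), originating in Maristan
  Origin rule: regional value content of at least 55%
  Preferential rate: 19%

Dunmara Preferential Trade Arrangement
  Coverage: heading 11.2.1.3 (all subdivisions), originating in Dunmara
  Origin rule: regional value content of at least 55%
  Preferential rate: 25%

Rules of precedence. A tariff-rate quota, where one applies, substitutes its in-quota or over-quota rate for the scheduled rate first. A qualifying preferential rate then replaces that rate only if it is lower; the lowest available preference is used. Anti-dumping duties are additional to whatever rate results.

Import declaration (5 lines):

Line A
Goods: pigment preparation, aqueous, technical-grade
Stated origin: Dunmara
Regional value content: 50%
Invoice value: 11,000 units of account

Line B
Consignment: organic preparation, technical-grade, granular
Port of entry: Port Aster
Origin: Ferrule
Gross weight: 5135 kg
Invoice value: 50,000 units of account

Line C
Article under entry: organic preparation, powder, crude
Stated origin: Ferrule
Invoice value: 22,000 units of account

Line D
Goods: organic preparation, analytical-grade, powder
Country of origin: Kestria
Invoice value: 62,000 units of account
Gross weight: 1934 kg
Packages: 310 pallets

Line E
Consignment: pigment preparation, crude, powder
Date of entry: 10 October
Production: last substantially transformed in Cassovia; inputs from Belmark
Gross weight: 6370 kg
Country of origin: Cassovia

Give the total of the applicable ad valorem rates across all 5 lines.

Line A: pigment → 11.1; aqueous → 11.1.3; technical-grade → 11.1.3.1. Scheduled 20%. quota on 11.1.3.1 open → in-quota 12%; Dunmara agreement on 11.2.1.3: 11.1.3.1 not covered. → 12%.
Line B: organic → 11.2; granular → 11.2.2; technical-grade → 11.2.2.1. Scheduled 34%. No special measure applies. → 34%.
Line C: organic → 11.2; powder → 11.2.3; crude → 11.2.3.2. Scheduled 2%. anti-dumping (Ferrule, 11.2.3.2): +15%; total 2% + 15% = 17%. → 17%.
Line D: organic → 11.2; powder → 11.2.3; analytical-grade → 11.2.3.1. Scheduled 3%. No special measure applies. → 3%.
Line E: pigment → 11.1; powder → 11.1.1; crude → 11.1.1.2. Scheduled 10%. Cassovia agreement on 11.1.1: not wholly obtained. → 10%.
Sum: 12% + 34% + 17% + 3% + 10% = 76%.

76%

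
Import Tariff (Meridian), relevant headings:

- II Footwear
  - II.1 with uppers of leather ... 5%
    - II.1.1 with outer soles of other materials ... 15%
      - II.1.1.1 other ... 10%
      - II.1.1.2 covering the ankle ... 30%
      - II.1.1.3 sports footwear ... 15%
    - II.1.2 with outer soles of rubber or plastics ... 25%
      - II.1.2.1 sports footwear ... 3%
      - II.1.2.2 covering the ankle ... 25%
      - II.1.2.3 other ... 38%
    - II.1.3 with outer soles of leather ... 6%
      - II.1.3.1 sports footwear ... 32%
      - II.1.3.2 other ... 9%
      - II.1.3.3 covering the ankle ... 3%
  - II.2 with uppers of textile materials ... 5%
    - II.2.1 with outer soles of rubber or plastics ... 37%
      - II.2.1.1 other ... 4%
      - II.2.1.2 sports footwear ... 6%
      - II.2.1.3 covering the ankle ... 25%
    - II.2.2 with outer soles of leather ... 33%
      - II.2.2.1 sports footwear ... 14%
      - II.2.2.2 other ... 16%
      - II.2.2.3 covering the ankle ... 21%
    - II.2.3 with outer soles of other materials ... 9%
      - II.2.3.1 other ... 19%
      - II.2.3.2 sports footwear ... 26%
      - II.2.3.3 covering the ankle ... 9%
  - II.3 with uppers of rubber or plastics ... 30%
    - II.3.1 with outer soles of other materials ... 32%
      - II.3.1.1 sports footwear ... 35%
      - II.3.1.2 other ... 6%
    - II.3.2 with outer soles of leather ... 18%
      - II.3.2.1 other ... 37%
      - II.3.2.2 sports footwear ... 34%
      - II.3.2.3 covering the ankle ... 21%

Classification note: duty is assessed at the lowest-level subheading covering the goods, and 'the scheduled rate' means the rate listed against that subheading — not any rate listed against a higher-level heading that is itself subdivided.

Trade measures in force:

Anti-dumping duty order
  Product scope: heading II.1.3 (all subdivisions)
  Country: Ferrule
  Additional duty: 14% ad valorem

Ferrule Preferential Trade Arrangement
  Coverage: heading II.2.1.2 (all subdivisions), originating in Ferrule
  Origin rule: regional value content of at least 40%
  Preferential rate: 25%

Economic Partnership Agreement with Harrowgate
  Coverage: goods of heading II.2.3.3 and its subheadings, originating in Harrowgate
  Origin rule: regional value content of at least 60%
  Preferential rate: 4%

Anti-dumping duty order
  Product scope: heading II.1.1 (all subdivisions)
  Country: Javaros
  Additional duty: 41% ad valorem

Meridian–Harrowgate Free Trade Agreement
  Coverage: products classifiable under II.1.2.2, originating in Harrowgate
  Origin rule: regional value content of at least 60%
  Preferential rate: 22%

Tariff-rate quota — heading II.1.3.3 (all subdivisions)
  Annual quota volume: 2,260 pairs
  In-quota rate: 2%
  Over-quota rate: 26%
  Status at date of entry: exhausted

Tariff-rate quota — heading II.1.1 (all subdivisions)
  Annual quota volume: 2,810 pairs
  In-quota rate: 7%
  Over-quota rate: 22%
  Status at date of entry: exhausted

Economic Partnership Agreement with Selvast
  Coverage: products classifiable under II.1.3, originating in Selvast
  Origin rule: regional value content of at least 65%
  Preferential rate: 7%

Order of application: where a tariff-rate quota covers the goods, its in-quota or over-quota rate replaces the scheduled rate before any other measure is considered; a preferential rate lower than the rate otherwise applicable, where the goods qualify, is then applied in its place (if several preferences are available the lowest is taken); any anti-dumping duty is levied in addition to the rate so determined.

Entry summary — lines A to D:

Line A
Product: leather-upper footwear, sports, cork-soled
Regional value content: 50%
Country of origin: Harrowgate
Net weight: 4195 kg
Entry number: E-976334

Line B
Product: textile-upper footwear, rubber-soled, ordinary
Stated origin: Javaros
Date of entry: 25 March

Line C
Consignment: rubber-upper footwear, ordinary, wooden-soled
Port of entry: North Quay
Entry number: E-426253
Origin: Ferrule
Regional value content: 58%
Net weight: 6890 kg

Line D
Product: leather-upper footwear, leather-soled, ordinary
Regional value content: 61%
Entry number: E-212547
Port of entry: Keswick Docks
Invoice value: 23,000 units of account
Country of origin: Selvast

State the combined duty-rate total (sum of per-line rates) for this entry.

41%

Line A: leather-upper → II.1; cork-soled → II.1.1; sports → II.1.1.3. Scheduled 15%. quota on II.1.1 exhausted → over-quota 22%; Harrowgate agreement on II.2.3.3: II.1.1.3 not covered; Harrowgate agreement on II.1.2.2: II.1.1.3 not covered. → 22%.
Line B: textile-upper → II.2; rubber-soled → II.2.1; ordinary → II.2.1.1. Scheduled 4%. No special measure applies. → 4%.
Line C: rubber-upper → II.3; wooden-soled → II.3.1; ordinary → II.3.1.2. Scheduled 6%. Ferrule agreement on II.2.1.2: II.3.1.2 not covered. → 6%.
Line D: leather-upper → II.1; leather-soled → II.1.3; ordinary → II.1.3.2. Scheduled 9%. Selvast agreement on II.1.3: RVC < 65%. → 9%.
Sum: 22% + 4% + 6% + 9% = 41%.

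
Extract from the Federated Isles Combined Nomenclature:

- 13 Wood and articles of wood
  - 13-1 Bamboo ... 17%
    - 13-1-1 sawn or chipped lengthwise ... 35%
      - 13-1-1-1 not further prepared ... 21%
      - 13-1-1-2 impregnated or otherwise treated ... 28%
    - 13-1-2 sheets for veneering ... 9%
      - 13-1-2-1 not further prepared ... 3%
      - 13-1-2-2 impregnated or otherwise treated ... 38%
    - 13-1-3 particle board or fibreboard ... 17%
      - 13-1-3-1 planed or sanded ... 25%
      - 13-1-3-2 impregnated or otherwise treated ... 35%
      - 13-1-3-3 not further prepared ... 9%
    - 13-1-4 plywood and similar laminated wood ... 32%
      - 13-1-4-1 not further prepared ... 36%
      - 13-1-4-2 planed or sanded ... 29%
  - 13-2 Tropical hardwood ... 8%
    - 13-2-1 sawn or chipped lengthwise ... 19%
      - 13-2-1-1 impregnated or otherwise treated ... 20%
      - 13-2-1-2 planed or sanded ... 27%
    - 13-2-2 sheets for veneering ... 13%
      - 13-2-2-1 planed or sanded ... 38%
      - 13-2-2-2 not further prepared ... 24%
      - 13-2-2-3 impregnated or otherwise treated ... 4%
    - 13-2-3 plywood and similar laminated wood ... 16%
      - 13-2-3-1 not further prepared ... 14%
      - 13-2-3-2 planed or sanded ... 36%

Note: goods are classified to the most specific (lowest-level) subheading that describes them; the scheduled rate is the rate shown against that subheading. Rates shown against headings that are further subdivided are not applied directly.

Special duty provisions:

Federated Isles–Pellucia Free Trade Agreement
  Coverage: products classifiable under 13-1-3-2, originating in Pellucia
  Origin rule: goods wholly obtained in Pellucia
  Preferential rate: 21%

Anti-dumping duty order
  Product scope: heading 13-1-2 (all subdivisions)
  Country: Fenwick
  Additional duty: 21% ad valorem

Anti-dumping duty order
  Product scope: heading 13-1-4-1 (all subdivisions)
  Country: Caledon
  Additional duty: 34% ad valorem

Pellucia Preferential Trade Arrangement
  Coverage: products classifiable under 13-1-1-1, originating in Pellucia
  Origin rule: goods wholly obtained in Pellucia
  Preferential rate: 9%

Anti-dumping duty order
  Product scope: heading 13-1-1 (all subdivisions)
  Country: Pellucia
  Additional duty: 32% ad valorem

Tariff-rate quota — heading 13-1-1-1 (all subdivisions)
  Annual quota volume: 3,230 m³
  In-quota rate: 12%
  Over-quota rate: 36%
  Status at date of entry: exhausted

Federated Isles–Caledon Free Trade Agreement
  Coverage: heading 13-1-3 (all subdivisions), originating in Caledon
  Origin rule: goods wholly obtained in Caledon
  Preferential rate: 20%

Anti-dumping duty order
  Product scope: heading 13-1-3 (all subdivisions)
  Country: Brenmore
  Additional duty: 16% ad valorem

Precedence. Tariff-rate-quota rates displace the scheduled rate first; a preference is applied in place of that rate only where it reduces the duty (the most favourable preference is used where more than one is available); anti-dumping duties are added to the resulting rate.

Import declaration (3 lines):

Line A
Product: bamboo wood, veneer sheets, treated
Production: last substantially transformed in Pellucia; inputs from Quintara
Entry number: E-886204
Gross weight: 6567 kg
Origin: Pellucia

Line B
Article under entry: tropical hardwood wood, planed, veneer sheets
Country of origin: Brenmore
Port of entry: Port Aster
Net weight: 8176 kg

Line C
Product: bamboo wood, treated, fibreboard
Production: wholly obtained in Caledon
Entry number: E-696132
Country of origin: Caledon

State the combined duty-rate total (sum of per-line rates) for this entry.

Line A: bamboo → 13-1; veneer sheets → 13-1-2; treated → 13-1-2-2. Scheduled 38%. Pellucia agreement on 13-1-3-2: 13-1-2-2 not covered; Pellucia agreement on 13-1-1-1: 13-1-2-2 not covered. → 38%.
Line B: tropical hardwood → 13-2; veneer sheets → 13-2-2; planed → 13-2-2-1. Scheduled 38%. No special measure applies. → 38%.
Line C: bamboo → 13-1; fibreboard → 13-1-3; treated → 13-1-3-2. Scheduled 35%. Caledon agreement on 13-1-3: wholly obtained → 20% available; preferential 20%. → 20%.
Sum: 38% + 38% + 20% = 96%.

96%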